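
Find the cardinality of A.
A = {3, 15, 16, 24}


Set A = {3, 15, 16, 24}
Listing elements: 3, 15, 16, 24
Counting: 4 elements
|A| = 4

4


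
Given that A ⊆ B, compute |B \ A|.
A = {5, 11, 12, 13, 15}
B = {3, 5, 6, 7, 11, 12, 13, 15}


Set A = {5, 11, 12, 13, 15}, |A| = 5
Set B = {3, 5, 6, 7, 11, 12, 13, 15}, |B| = 8
Since A ⊆ B: B \ A = {3, 6, 7}
|B| - |A| = 8 - 5 = 3

3


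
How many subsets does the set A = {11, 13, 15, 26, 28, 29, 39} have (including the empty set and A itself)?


Set A = {11, 13, 15, 26, 28, 29, 39}
|A| = 7
The power set P(A) contains all subsets of A.
|P(A)| = 2^|A| = 2^7 = 128

128


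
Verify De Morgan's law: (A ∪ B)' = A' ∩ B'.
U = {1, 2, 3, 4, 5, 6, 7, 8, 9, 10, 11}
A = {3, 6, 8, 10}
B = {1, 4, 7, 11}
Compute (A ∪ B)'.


U = {1, 2, 3, 4, 5, 6, 7, 8, 9, 10, 11}
A = {3, 6, 8, 10}, B = {1, 4, 7, 11}
A ∪ B = {1, 3, 4, 6, 7, 8, 10, 11}
(A ∪ B)' = U \ (A ∪ B) = {2, 5, 9}
Verification via A' ∩ B': A' = {1, 2, 4, 5, 7, 9, 11}, B' = {2, 3, 5, 6, 8, 9, 10}
A' ∩ B' = {2, 5, 9} ✓

{2, 5, 9}


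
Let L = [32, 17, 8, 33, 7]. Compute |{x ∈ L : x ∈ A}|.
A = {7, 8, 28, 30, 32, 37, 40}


Set A = {7, 8, 28, 30, 32, 37, 40}
Candidates: [32, 17, 8, 33, 7]
Check each candidate:
32 ∈ A, 17 ∉ A, 8 ∈ A, 33 ∉ A, 7 ∈ A
Count of candidates in A: 3

3


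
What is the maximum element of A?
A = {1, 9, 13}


Set A = {1, 9, 13}
Elements in ascending order: 1, 9, 13
The largest element is 13.

13


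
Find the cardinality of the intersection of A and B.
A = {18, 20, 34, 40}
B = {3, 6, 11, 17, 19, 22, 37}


Set A = {18, 20, 34, 40}
Set B = {3, 6, 11, 17, 19, 22, 37}
A ∩ B = {}
|A ∩ B| = 0

0


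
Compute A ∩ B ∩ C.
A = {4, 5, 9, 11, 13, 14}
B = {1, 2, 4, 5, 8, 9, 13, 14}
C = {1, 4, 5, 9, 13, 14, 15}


Set A = {4, 5, 9, 11, 13, 14}
Set B = {1, 2, 4, 5, 8, 9, 13, 14}
Set C = {1, 4, 5, 9, 13, 14, 15}
First, A ∩ B = {4, 5, 9, 13, 14}
Then, (A ∩ B) ∩ C = {4, 5, 9, 13, 14}

{4, 5, 9, 13, 14}


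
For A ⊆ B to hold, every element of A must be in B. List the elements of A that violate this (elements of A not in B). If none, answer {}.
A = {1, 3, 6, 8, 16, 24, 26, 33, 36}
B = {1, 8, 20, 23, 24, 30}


Set A = {1, 3, 6, 8, 16, 24, 26, 33, 36}
Set B = {1, 8, 20, 23, 24, 30}
Check each element of A against B:
1 ∈ B, 3 ∉ B (include), 6 ∉ B (include), 8 ∈ B, 16 ∉ B (include), 24 ∈ B, 26 ∉ B (include), 33 ∉ B (include), 36 ∉ B (include)
Elements of A not in B: {3, 6, 16, 26, 33, 36}

{3, 6, 16, 26, 33, 36}


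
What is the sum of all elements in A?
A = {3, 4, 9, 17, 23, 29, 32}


Set A = {3, 4, 9, 17, 23, 29, 32}
Sum = 3 + 4 + 9 + 17 + 23 + 29 + 32 = 117

117


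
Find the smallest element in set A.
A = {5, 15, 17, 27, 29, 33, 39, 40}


Set A = {5, 15, 17, 27, 29, 33, 39, 40}
Elements in ascending order: 5, 15, 17, 27, 29, 33, 39, 40
The smallest element is 5.

5


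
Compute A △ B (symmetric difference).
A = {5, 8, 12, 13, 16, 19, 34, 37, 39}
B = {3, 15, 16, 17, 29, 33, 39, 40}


Set A = {5, 8, 12, 13, 16, 19, 34, 37, 39}
Set B = {3, 15, 16, 17, 29, 33, 39, 40}
A △ B = (A \ B) ∪ (B \ A)
Elements in A but not B: {5, 8, 12, 13, 19, 34, 37}
Elements in B but not A: {3, 15, 17, 29, 33, 40}
A △ B = {3, 5, 8, 12, 13, 15, 17, 19, 29, 33, 34, 37, 40}

{3, 5, 8, 12, 13, 15, 17, 19, 29, 33, 34, 37, 40}


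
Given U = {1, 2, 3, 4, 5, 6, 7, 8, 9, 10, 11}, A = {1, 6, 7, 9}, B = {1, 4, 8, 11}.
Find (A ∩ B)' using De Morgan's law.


U = {1, 2, 3, 4, 5, 6, 7, 8, 9, 10, 11}
A = {1, 6, 7, 9}, B = {1, 4, 8, 11}
A ∩ B = {1}
(A ∩ B)' = U \ (A ∩ B) = {2, 3, 4, 5, 6, 7, 8, 9, 10, 11}
Verification via A' ∪ B': A' = {2, 3, 4, 5, 8, 10, 11}, B' = {2, 3, 5, 6, 7, 9, 10}
A' ∪ B' = {2, 3, 4, 5, 6, 7, 8, 9, 10, 11} ✓

{2, 3, 4, 5, 6, 7, 8, 9, 10, 11}


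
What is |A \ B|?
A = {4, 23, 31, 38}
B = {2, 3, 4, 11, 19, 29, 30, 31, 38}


Set A = {4, 23, 31, 38}
Set B = {2, 3, 4, 11, 19, 29, 30, 31, 38}
A \ B = {23}
|A \ B| = 1

1


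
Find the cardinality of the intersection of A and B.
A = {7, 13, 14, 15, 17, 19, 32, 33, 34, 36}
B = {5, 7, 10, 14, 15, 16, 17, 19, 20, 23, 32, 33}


Set A = {7, 13, 14, 15, 17, 19, 32, 33, 34, 36}
Set B = {5, 7, 10, 14, 15, 16, 17, 19, 20, 23, 32, 33}
A ∩ B = {7, 14, 15, 17, 19, 32, 33}
|A ∩ B| = 7

7


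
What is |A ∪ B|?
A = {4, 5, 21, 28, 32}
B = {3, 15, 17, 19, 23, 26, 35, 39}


Set A = {4, 5, 21, 28, 32}, |A| = 5
Set B = {3, 15, 17, 19, 23, 26, 35, 39}, |B| = 8
A ∩ B = {}, |A ∩ B| = 0
|A ∪ B| = |A| + |B| - |A ∩ B| = 5 + 8 - 0 = 13

13


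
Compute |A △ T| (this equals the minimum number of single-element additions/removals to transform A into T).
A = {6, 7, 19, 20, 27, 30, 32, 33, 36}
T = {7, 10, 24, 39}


Set A = {6, 7, 19, 20, 27, 30, 32, 33, 36}
Set T = {7, 10, 24, 39}
Elements to remove from A (in A, not in T): {6, 19, 20, 27, 30, 32, 33, 36} → 8 removals
Elements to add to A (in T, not in A): {10, 24, 39} → 3 additions
Total edits = 8 + 3 = 11

11


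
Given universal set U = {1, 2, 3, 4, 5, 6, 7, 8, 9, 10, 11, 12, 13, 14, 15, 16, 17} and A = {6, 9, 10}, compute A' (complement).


Universal set U = {1, 2, 3, 4, 5, 6, 7, 8, 9, 10, 11, 12, 13, 14, 15, 16, 17}
Set A = {6, 9, 10}
A' = U \ A = elements in U but not in A
Checking each element of U:
1 (not in A, include), 2 (not in A, include), 3 (not in A, include), 4 (not in A, include), 5 (not in A, include), 6 (in A, exclude), 7 (not in A, include), 8 (not in A, include), 9 (in A, exclude), 10 (in A, exclude), 11 (not in A, include), 12 (not in A, include), 13 (not in A, include), 14 (not in A, include), 15 (not in A, include), 16 (not in A, include), 17 (not in A, include)
A' = {1, 2, 3, 4, 5, 7, 8, 11, 12, 13, 14, 15, 16, 17}

{1, 2, 3, 4, 5, 7, 8, 11, 12, 13, 14, 15, 16, 17}


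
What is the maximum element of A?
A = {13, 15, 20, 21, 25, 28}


Set A = {13, 15, 20, 21, 25, 28}
Elements in ascending order: 13, 15, 20, 21, 25, 28
The largest element is 28.

28


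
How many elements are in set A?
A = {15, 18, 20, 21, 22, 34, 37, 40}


Set A = {15, 18, 20, 21, 22, 34, 37, 40}
Listing elements: 15, 18, 20, 21, 22, 34, 37, 40
Counting: 8 elements
|A| = 8

8


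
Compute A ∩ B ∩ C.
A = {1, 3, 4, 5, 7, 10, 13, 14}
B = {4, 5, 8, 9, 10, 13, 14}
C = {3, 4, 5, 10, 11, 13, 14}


Set A = {1, 3, 4, 5, 7, 10, 13, 14}
Set B = {4, 5, 8, 9, 10, 13, 14}
Set C = {3, 4, 5, 10, 11, 13, 14}
First, A ∩ B = {4, 5, 10, 13, 14}
Then, (A ∩ B) ∩ C = {4, 5, 10, 13, 14}

{4, 5, 10, 13, 14}


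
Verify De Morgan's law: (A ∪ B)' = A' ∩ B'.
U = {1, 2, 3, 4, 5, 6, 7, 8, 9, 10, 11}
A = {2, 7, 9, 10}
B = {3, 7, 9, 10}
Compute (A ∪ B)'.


U = {1, 2, 3, 4, 5, 6, 7, 8, 9, 10, 11}
A = {2, 7, 9, 10}, B = {3, 7, 9, 10}
A ∪ B = {2, 3, 7, 9, 10}
(A ∪ B)' = U \ (A ∪ B) = {1, 4, 5, 6, 8, 11}
Verification via A' ∩ B': A' = {1, 3, 4, 5, 6, 8, 11}, B' = {1, 2, 4, 5, 6, 8, 11}
A' ∩ B' = {1, 4, 5, 6, 8, 11} ✓

{1, 4, 5, 6, 8, 11}


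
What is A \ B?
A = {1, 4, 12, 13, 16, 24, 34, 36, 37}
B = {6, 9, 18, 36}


Set A = {1, 4, 12, 13, 16, 24, 34, 36, 37}
Set B = {6, 9, 18, 36}
A \ B includes elements in A that are not in B.
Check each element of A:
1 (not in B, keep), 4 (not in B, keep), 12 (not in B, keep), 13 (not in B, keep), 16 (not in B, keep), 24 (not in B, keep), 34 (not in B, keep), 36 (in B, remove), 37 (not in B, keep)
A \ B = {1, 4, 12, 13, 16, 24, 34, 37}

{1, 4, 12, 13, 16, 24, 34, 37}


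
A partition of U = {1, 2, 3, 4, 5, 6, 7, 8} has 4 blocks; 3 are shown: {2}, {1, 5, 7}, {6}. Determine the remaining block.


U = {1, 2, 3, 4, 5, 6, 7, 8}
Shown blocks: {2}, {1, 5, 7}, {6}
A partition's blocks are pairwise disjoint and cover U, so the missing block = U \ (union of shown blocks).
Union of shown blocks: {1, 2, 5, 6, 7}
Missing block = U \ (union) = {3, 4, 8}

{3, 4, 8}


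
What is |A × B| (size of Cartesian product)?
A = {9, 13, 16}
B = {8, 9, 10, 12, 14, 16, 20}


Set A = {9, 13, 16} has 3 elements.
Set B = {8, 9, 10, 12, 14, 16, 20} has 7 elements.
|A × B| = |A| × |B| = 3 × 7 = 21

21


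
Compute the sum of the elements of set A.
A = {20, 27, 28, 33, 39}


Set A = {20, 27, 28, 33, 39}
Sum = 20 + 27 + 28 + 33 + 39 = 147

147


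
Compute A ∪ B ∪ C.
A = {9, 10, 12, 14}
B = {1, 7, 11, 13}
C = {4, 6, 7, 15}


Set A = {9, 10, 12, 14}
Set B = {1, 7, 11, 13}
Set C = {4, 6, 7, 15}
First, A ∪ B = {1, 7, 9, 10, 11, 12, 13, 14}
Then, (A ∪ B) ∪ C = {1, 4, 6, 7, 9, 10, 11, 12, 13, 14, 15}

{1, 4, 6, 7, 9, 10, 11, 12, 13, 14, 15}


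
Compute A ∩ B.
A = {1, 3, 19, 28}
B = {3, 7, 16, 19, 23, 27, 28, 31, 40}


Set A = {1, 3, 19, 28}
Set B = {3, 7, 16, 19, 23, 27, 28, 31, 40}
A ∩ B includes only elements in both sets.
Check each element of A against B:
1 ✗, 3 ✓, 19 ✓, 28 ✓
A ∩ B = {3, 19, 28}

{3, 19, 28}


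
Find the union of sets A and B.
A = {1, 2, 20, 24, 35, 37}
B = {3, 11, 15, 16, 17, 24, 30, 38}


Set A = {1, 2, 20, 24, 35, 37}
Set B = {3, 11, 15, 16, 17, 24, 30, 38}
A ∪ B includes all elements in either set.
Elements from A: {1, 2, 20, 24, 35, 37}
Elements from B not already included: {3, 11, 15, 16, 17, 30, 38}
A ∪ B = {1, 2, 3, 11, 15, 16, 17, 20, 24, 30, 35, 37, 38}

{1, 2, 3, 11, 15, 16, 17, 20, 24, 30, 35, 37, 38}


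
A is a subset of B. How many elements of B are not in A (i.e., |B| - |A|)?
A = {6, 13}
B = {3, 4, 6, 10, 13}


Set A = {6, 13}, |A| = 2
Set B = {3, 4, 6, 10, 13}, |B| = 5
Since A ⊆ B: B \ A = {3, 4, 10}
|B| - |A| = 5 - 2 = 3

3


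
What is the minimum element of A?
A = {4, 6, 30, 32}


Set A = {4, 6, 30, 32}
Elements in ascending order: 4, 6, 30, 32
The smallest element is 4.

4


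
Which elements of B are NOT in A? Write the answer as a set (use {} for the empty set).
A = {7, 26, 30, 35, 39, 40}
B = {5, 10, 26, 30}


Set A = {7, 26, 30, 35, 39, 40}
Set B = {5, 10, 26, 30}
Check each element of B against A:
5 ∉ A (include), 10 ∉ A (include), 26 ∈ A, 30 ∈ A
Elements of B not in A: {5, 10}

{5, 10}


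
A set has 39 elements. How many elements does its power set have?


The set has 39 elements.
The power set contains all possible subsets.
|P(A)| = 2^|A| = 2^39 = 549755813888

549755813888


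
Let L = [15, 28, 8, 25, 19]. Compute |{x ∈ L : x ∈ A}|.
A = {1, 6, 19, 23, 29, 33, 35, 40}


Set A = {1, 6, 19, 23, 29, 33, 35, 40}
Candidates: [15, 28, 8, 25, 19]
Check each candidate:
15 ∉ A, 28 ∉ A, 8 ∉ A, 25 ∉ A, 19 ∈ A
Count of candidates in A: 1

1


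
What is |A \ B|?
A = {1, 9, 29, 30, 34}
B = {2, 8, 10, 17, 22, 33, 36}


Set A = {1, 9, 29, 30, 34}
Set B = {2, 8, 10, 17, 22, 33, 36}
A \ B = {1, 9, 29, 30, 34}
|A \ B| = 5

5


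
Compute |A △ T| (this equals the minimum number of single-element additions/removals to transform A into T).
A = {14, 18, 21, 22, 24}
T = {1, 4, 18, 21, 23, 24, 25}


Set A = {14, 18, 21, 22, 24}
Set T = {1, 4, 18, 21, 23, 24, 25}
Elements to remove from A (in A, not in T): {14, 22} → 2 removals
Elements to add to A (in T, not in A): {1, 4, 23, 25} → 4 additions
Total edits = 2 + 4 = 6

6


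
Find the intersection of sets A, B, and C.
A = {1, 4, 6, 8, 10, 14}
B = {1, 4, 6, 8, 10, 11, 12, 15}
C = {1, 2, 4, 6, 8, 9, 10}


Set A = {1, 4, 6, 8, 10, 14}
Set B = {1, 4, 6, 8, 10, 11, 12, 15}
Set C = {1, 2, 4, 6, 8, 9, 10}
First, A ∩ B = {1, 4, 6, 8, 10}
Then, (A ∩ B) ∩ C = {1, 4, 6, 8, 10}

{1, 4, 6, 8, 10}


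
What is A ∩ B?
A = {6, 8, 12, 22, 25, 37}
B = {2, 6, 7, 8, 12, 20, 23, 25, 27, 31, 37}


Set A = {6, 8, 12, 22, 25, 37}
Set B = {2, 6, 7, 8, 12, 20, 23, 25, 27, 31, 37}
A ∩ B includes only elements in both sets.
Check each element of A against B:
6 ✓, 8 ✓, 12 ✓, 22 ✗, 25 ✓, 37 ✓
A ∩ B = {6, 8, 12, 25, 37}

{6, 8, 12, 25, 37}


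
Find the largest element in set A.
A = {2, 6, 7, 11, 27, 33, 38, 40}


Set A = {2, 6, 7, 11, 27, 33, 38, 40}
Elements in ascending order: 2, 6, 7, 11, 27, 33, 38, 40
The largest element is 40.

40


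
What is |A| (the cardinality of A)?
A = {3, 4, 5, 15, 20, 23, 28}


Set A = {3, 4, 5, 15, 20, 23, 28}
Listing elements: 3, 4, 5, 15, 20, 23, 28
Counting: 7 elements
|A| = 7

7


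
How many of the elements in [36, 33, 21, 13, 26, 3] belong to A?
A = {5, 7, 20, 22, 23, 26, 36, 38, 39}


Set A = {5, 7, 20, 22, 23, 26, 36, 38, 39}
Candidates: [36, 33, 21, 13, 26, 3]
Check each candidate:
36 ∈ A, 33 ∉ A, 21 ∉ A, 13 ∉ A, 26 ∈ A, 3 ∉ A
Count of candidates in A: 2

2


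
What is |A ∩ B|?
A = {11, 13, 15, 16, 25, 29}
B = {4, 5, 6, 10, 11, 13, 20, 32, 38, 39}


Set A = {11, 13, 15, 16, 25, 29}
Set B = {4, 5, 6, 10, 11, 13, 20, 32, 38, 39}
A ∩ B = {11, 13}
|A ∩ B| = 2

2


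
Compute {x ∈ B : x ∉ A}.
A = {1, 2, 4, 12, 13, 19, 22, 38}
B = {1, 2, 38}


Set A = {1, 2, 4, 12, 13, 19, 22, 38}
Set B = {1, 2, 38}
Check each element of B against A:
1 ∈ A, 2 ∈ A, 38 ∈ A
Elements of B not in A: {}

{}


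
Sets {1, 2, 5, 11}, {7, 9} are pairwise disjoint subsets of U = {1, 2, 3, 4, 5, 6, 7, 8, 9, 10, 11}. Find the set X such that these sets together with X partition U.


U = {1, 2, 3, 4, 5, 6, 7, 8, 9, 10, 11}
Shown blocks: {1, 2, 5, 11}, {7, 9}
A partition's blocks are pairwise disjoint and cover U, so the missing block = U \ (union of shown blocks).
Union of shown blocks: {1, 2, 5, 7, 9, 11}
Missing block = U \ (union) = {3, 4, 6, 8, 10}

{3, 4, 6, 8, 10}


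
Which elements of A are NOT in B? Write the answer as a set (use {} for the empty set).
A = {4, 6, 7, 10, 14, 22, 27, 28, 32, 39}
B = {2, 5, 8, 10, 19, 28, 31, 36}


Set A = {4, 6, 7, 10, 14, 22, 27, 28, 32, 39}
Set B = {2, 5, 8, 10, 19, 28, 31, 36}
Check each element of A against B:
4 ∉ B (include), 6 ∉ B (include), 7 ∉ B (include), 10 ∈ B, 14 ∉ B (include), 22 ∉ B (include), 27 ∉ B (include), 28 ∈ B, 32 ∉ B (include), 39 ∉ B (include)
Elements of A not in B: {4, 6, 7, 14, 22, 27, 32, 39}

{4, 6, 7, 14, 22, 27, 32, 39}


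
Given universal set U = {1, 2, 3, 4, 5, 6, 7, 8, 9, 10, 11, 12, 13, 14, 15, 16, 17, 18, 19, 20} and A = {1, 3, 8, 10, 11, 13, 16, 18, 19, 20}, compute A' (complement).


Universal set U = {1, 2, 3, 4, 5, 6, 7, 8, 9, 10, 11, 12, 13, 14, 15, 16, 17, 18, 19, 20}
Set A = {1, 3, 8, 10, 11, 13, 16, 18, 19, 20}
A' = U \ A = elements in U but not in A
Checking each element of U:
1 (in A, exclude), 2 (not in A, include), 3 (in A, exclude), 4 (not in A, include), 5 (not in A, include), 6 (not in A, include), 7 (not in A, include), 8 (in A, exclude), 9 (not in A, include), 10 (in A, exclude), 11 (in A, exclude), 12 (not in A, include), 13 (in A, exclude), 14 (not in A, include), 15 (not in A, include), 16 (in A, exclude), 17 (not in A, include), 18 (in A, exclude), 19 (in A, exclude), 20 (in A, exclude)
A' = {2, 4, 5, 6, 7, 9, 12, 14, 15, 17}

{2, 4, 5, 6, 7, 9, 12, 14, 15, 17}


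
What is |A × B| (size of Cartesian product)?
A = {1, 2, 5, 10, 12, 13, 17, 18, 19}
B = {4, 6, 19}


Set A = {1, 2, 5, 10, 12, 13, 17, 18, 19} has 9 elements.
Set B = {4, 6, 19} has 3 elements.
|A × B| = |A| × |B| = 9 × 3 = 27

27


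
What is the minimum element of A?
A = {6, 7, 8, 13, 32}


Set A = {6, 7, 8, 13, 32}
Elements in ascending order: 6, 7, 8, 13, 32
The smallest element is 6.

6


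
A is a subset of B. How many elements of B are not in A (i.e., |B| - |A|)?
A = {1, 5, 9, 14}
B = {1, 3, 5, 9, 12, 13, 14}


Set A = {1, 5, 9, 14}, |A| = 4
Set B = {1, 3, 5, 9, 12, 13, 14}, |B| = 7
Since A ⊆ B: B \ A = {3, 12, 13}
|B| - |A| = 7 - 4 = 3

3


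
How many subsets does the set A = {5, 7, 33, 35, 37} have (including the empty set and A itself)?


Set A = {5, 7, 33, 35, 37}
|A| = 5
The power set P(A) contains all subsets of A.
|P(A)| = 2^|A| = 2^5 = 32

32


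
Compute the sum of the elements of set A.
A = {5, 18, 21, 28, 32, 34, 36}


Set A = {5, 18, 21, 28, 32, 34, 36}
Sum = 5 + 18 + 21 + 28 + 32 + 34 + 36 = 174

174


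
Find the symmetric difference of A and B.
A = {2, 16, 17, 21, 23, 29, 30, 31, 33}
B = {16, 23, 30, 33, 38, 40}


Set A = {2, 16, 17, 21, 23, 29, 30, 31, 33}
Set B = {16, 23, 30, 33, 38, 40}
A △ B = (A \ B) ∪ (B \ A)
Elements in A but not B: {2, 17, 21, 29, 31}
Elements in B but not A: {38, 40}
A △ B = {2, 17, 21, 29, 31, 38, 40}

{2, 17, 21, 29, 31, 38, 40}


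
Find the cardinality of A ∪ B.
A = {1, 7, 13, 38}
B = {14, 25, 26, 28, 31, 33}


Set A = {1, 7, 13, 38}, |A| = 4
Set B = {14, 25, 26, 28, 31, 33}, |B| = 6
A ∩ B = {}, |A ∩ B| = 0
|A ∪ B| = |A| + |B| - |A ∩ B| = 4 + 6 - 0 = 10

10


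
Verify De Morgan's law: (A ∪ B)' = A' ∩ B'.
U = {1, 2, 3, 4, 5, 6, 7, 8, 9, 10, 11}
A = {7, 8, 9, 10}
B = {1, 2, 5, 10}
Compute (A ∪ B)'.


U = {1, 2, 3, 4, 5, 6, 7, 8, 9, 10, 11}
A = {7, 8, 9, 10}, B = {1, 2, 5, 10}
A ∪ B = {1, 2, 5, 7, 8, 9, 10}
(A ∪ B)' = U \ (A ∪ B) = {3, 4, 6, 11}
Verification via A' ∩ B': A' = {1, 2, 3, 4, 5, 6, 11}, B' = {3, 4, 6, 7, 8, 9, 11}
A' ∩ B' = {3, 4, 6, 11} ✓

{3, 4, 6, 11}


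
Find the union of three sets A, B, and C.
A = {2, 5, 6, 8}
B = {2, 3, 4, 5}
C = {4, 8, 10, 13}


Set A = {2, 5, 6, 8}
Set B = {2, 3, 4, 5}
Set C = {4, 8, 10, 13}
First, A ∪ B = {2, 3, 4, 5, 6, 8}
Then, (A ∪ B) ∪ C = {2, 3, 4, 5, 6, 8, 10, 13}

{2, 3, 4, 5, 6, 8, 10, 13}


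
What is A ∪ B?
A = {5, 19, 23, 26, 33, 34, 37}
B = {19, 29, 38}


Set A = {5, 19, 23, 26, 33, 34, 37}
Set B = {19, 29, 38}
A ∪ B includes all elements in either set.
Elements from A: {5, 19, 23, 26, 33, 34, 37}
Elements from B not already included: {29, 38}
A ∪ B = {5, 19, 23, 26, 29, 33, 34, 37, 38}

{5, 19, 23, 26, 29, 33, 34, 37, 38}


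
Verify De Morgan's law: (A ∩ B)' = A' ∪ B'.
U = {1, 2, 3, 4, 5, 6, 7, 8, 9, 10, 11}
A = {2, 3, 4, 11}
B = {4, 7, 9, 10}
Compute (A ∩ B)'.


U = {1, 2, 3, 4, 5, 6, 7, 8, 9, 10, 11}
A = {2, 3, 4, 11}, B = {4, 7, 9, 10}
A ∩ B = {4}
(A ∩ B)' = U \ (A ∩ B) = {1, 2, 3, 5, 6, 7, 8, 9, 10, 11}
Verification via A' ∪ B': A' = {1, 5, 6, 7, 8, 9, 10}, B' = {1, 2, 3, 5, 6, 8, 11}
A' ∪ B' = {1, 2, 3, 5, 6, 7, 8, 9, 10, 11} ✓

{1, 2, 3, 5, 6, 7, 8, 9, 10, 11}


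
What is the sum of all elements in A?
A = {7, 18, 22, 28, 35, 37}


Set A = {7, 18, 22, 28, 35, 37}
Sum = 7 + 18 + 22 + 28 + 35 + 37 = 147

147


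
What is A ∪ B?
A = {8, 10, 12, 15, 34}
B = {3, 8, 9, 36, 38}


Set A = {8, 10, 12, 15, 34}
Set B = {3, 8, 9, 36, 38}
A ∪ B includes all elements in either set.
Elements from A: {8, 10, 12, 15, 34}
Elements from B not already included: {3, 9, 36, 38}
A ∪ B = {3, 8, 9, 10, 12, 15, 34, 36, 38}

{3, 8, 9, 10, 12, 15, 34, 36, 38}


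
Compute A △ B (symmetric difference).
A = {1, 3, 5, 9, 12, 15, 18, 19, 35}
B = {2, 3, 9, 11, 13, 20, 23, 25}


Set A = {1, 3, 5, 9, 12, 15, 18, 19, 35}
Set B = {2, 3, 9, 11, 13, 20, 23, 25}
A △ B = (A \ B) ∪ (B \ A)
Elements in A but not B: {1, 5, 12, 15, 18, 19, 35}
Elements in B but not A: {2, 11, 13, 20, 23, 25}
A △ B = {1, 2, 5, 11, 12, 13, 15, 18, 19, 20, 23, 25, 35}

{1, 2, 5, 11, 12, 13, 15, 18, 19, 20, 23, 25, 35}


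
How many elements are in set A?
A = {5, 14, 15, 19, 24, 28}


Set A = {5, 14, 15, 19, 24, 28}
Listing elements: 5, 14, 15, 19, 24, 28
Counting: 6 elements
|A| = 6

6


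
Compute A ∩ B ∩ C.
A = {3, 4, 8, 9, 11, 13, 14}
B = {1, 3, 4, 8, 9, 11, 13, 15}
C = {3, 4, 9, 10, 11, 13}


Set A = {3, 4, 8, 9, 11, 13, 14}
Set B = {1, 3, 4, 8, 9, 11, 13, 15}
Set C = {3, 4, 9, 10, 11, 13}
First, A ∩ B = {3, 4, 8, 9, 11, 13}
Then, (A ∩ B) ∩ C = {3, 4, 9, 11, 13}

{3, 4, 9, 11, 13}


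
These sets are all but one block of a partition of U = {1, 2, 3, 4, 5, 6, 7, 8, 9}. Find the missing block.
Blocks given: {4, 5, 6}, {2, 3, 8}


U = {1, 2, 3, 4, 5, 6, 7, 8, 9}
Shown blocks: {4, 5, 6}, {2, 3, 8}
A partition's blocks are pairwise disjoint and cover U, so the missing block = U \ (union of shown blocks).
Union of shown blocks: {2, 3, 4, 5, 6, 8}
Missing block = U \ (union) = {1, 7, 9}

{1, 7, 9}


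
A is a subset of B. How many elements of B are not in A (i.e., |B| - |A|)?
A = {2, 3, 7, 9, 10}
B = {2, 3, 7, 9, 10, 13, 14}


Set A = {2, 3, 7, 9, 10}, |A| = 5
Set B = {2, 3, 7, 9, 10, 13, 14}, |B| = 7
Since A ⊆ B: B \ A = {13, 14}
|B| - |A| = 7 - 5 = 2

2


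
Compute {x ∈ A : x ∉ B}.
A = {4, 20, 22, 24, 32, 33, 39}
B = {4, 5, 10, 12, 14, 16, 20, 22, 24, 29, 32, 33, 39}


Set A = {4, 20, 22, 24, 32, 33, 39}
Set B = {4, 5, 10, 12, 14, 16, 20, 22, 24, 29, 32, 33, 39}
Check each element of A against B:
4 ∈ B, 20 ∈ B, 22 ∈ B, 24 ∈ B, 32 ∈ B, 33 ∈ B, 39 ∈ B
Elements of A not in B: {}

{}


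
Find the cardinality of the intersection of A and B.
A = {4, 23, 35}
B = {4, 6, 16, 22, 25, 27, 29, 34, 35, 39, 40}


Set A = {4, 23, 35}
Set B = {4, 6, 16, 22, 25, 27, 29, 34, 35, 39, 40}
A ∩ B = {4, 35}
|A ∩ B| = 2

2


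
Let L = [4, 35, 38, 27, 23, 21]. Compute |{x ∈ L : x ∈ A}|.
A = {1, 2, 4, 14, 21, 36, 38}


Set A = {1, 2, 4, 14, 21, 36, 38}
Candidates: [4, 35, 38, 27, 23, 21]
Check each candidate:
4 ∈ A, 35 ∉ A, 38 ∈ A, 27 ∉ A, 23 ∉ A, 21 ∈ A
Count of candidates in A: 3

3


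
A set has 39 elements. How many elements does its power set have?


The set has 39 elements.
The power set contains all possible subsets.
|P(A)| = 2^|A| = 2^39 = 549755813888

549755813888


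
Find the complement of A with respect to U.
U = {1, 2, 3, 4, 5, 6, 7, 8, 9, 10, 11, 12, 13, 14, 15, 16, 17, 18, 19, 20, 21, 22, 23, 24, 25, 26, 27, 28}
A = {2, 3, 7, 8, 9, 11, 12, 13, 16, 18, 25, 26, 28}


Universal set U = {1, 2, 3, 4, 5, 6, 7, 8, 9, 10, 11, 12, 13, 14, 15, 16, 17, 18, 19, 20, 21, 22, 23, 24, 25, 26, 27, 28}
Set A = {2, 3, 7, 8, 9, 11, 12, 13, 16, 18, 25, 26, 28}
A' = U \ A = elements in U but not in A
Checking each element of U:
1 (not in A, include), 2 (in A, exclude), 3 (in A, exclude), 4 (not in A, include), 5 (not in A, include), 6 (not in A, include), 7 (in A, exclude), 8 (in A, exclude), 9 (in A, exclude), 10 (not in A, include), 11 (in A, exclude), 12 (in A, exclude), 13 (in A, exclude), 14 (not in A, include), 15 (not in A, include), 16 (in A, exclude), 17 (not in A, include), 18 (in A, exclude), 19 (not in A, include), 20 (not in A, include), 21 (not in A, include), 22 (not in A, include), 23 (not in A, include), 24 (not in A, include), 25 (in A, exclude), 26 (in A, exclude), 27 (not in A, include), 28 (in A, exclude)
A' = {1, 4, 5, 6, 10, 14, 15, 17, 19, 20, 21, 22, 23, 24, 27}

{1, 4, 5, 6, 10, 14, 15, 17, 19, 20, 21, 22, 23, 24, 27}


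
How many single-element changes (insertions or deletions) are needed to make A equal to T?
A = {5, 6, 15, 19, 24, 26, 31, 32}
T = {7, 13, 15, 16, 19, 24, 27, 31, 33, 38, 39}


Set A = {5, 6, 15, 19, 24, 26, 31, 32}
Set T = {7, 13, 15, 16, 19, 24, 27, 31, 33, 38, 39}
Elements to remove from A (in A, not in T): {5, 6, 26, 32} → 4 removals
Elements to add to A (in T, not in A): {7, 13, 16, 27, 33, 38, 39} → 7 additions
Total edits = 4 + 7 = 11

11


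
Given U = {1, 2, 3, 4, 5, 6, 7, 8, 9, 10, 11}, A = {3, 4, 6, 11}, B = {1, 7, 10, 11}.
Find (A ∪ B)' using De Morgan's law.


U = {1, 2, 3, 4, 5, 6, 7, 8, 9, 10, 11}
A = {3, 4, 6, 11}, B = {1, 7, 10, 11}
A ∪ B = {1, 3, 4, 6, 7, 10, 11}
(A ∪ B)' = U \ (A ∪ B) = {2, 5, 8, 9}
Verification via A' ∩ B': A' = {1, 2, 5, 7, 8, 9, 10}, B' = {2, 3, 4, 5, 6, 8, 9}
A' ∩ B' = {2, 5, 8, 9} ✓

{2, 5, 8, 9}


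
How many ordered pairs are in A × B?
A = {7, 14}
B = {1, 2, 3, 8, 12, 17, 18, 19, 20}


Set A = {7, 14} has 2 elements.
Set B = {1, 2, 3, 8, 12, 17, 18, 19, 20} has 9 elements.
|A × B| = |A| × |B| = 2 × 9 = 18

18


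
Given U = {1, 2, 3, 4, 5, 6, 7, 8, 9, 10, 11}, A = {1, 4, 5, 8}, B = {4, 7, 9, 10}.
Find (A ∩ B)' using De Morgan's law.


U = {1, 2, 3, 4, 5, 6, 7, 8, 9, 10, 11}
A = {1, 4, 5, 8}, B = {4, 7, 9, 10}
A ∩ B = {4}
(A ∩ B)' = U \ (A ∩ B) = {1, 2, 3, 5, 6, 7, 8, 9, 10, 11}
Verification via A' ∪ B': A' = {2, 3, 6, 7, 9, 10, 11}, B' = {1, 2, 3, 5, 6, 8, 11}
A' ∪ B' = {1, 2, 3, 5, 6, 7, 8, 9, 10, 11} ✓

{1, 2, 3, 5, 6, 7, 8, 9, 10, 11}


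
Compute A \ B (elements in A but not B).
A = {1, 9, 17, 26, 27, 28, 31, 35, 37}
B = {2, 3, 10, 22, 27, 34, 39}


Set A = {1, 9, 17, 26, 27, 28, 31, 35, 37}
Set B = {2, 3, 10, 22, 27, 34, 39}
A \ B includes elements in A that are not in B.
Check each element of A:
1 (not in B, keep), 9 (not in B, keep), 17 (not in B, keep), 26 (not in B, keep), 27 (in B, remove), 28 (not in B, keep), 31 (not in B, keep), 35 (not in B, keep), 37 (not in B, keep)
A \ B = {1, 9, 17, 26, 28, 31, 35, 37}

{1, 9, 17, 26, 28, 31, 35, 37}


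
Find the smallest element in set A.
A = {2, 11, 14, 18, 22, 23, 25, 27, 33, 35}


Set A = {2, 11, 14, 18, 22, 23, 25, 27, 33, 35}
Elements in ascending order: 2, 11, 14, 18, 22, 23, 25, 27, 33, 35
The smallest element is 2.

2


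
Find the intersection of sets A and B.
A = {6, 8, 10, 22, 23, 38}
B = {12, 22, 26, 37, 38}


Set A = {6, 8, 10, 22, 23, 38}
Set B = {12, 22, 26, 37, 38}
A ∩ B includes only elements in both sets.
Check each element of A against B:
6 ✗, 8 ✗, 10 ✗, 22 ✓, 23 ✗, 38 ✓
A ∩ B = {22, 38}

{22, 38}


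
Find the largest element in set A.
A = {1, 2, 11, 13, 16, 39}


Set A = {1, 2, 11, 13, 16, 39}
Elements in ascending order: 1, 2, 11, 13, 16, 39
The largest element is 39.

39


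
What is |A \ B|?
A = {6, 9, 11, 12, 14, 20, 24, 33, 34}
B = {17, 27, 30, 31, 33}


Set A = {6, 9, 11, 12, 14, 20, 24, 33, 34}
Set B = {17, 27, 30, 31, 33}
A \ B = {6, 9, 11, 12, 14, 20, 24, 34}
|A \ B| = 8

8


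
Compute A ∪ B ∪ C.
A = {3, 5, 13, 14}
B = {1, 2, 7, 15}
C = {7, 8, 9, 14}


Set A = {3, 5, 13, 14}
Set B = {1, 2, 7, 15}
Set C = {7, 8, 9, 14}
First, A ∪ B = {1, 2, 3, 5, 7, 13, 14, 15}
Then, (A ∪ B) ∪ C = {1, 2, 3, 5, 7, 8, 9, 13, 14, 15}

{1, 2, 3, 5, 7, 8, 9, 13, 14, 15}


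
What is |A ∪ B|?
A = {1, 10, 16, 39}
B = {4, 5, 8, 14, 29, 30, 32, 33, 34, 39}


Set A = {1, 10, 16, 39}, |A| = 4
Set B = {4, 5, 8, 14, 29, 30, 32, 33, 34, 39}, |B| = 10
A ∩ B = {39}, |A ∩ B| = 1
|A ∪ B| = |A| + |B| - |A ∩ B| = 4 + 10 - 1 = 13

13


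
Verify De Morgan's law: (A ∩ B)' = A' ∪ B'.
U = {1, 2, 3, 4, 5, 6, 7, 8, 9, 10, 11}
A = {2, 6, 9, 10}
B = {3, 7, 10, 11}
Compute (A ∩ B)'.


U = {1, 2, 3, 4, 5, 6, 7, 8, 9, 10, 11}
A = {2, 6, 9, 10}, B = {3, 7, 10, 11}
A ∩ B = {10}
(A ∩ B)' = U \ (A ∩ B) = {1, 2, 3, 4, 5, 6, 7, 8, 9, 11}
Verification via A' ∪ B': A' = {1, 3, 4, 5, 7, 8, 11}, B' = {1, 2, 4, 5, 6, 8, 9}
A' ∪ B' = {1, 2, 3, 4, 5, 6, 7, 8, 9, 11} ✓

{1, 2, 3, 4, 5, 6, 7, 8, 9, 11}


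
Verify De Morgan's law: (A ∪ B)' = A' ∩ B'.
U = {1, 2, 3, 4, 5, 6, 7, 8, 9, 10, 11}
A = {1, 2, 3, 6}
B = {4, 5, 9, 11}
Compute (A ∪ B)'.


U = {1, 2, 3, 4, 5, 6, 7, 8, 9, 10, 11}
A = {1, 2, 3, 6}, B = {4, 5, 9, 11}
A ∪ B = {1, 2, 3, 4, 5, 6, 9, 11}
(A ∪ B)' = U \ (A ∪ B) = {7, 8, 10}
Verification via A' ∩ B': A' = {4, 5, 7, 8, 9, 10, 11}, B' = {1, 2, 3, 6, 7, 8, 10}
A' ∩ B' = {7, 8, 10} ✓

{7, 8, 10}


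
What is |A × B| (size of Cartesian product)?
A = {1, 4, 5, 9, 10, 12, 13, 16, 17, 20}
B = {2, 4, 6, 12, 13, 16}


Set A = {1, 4, 5, 9, 10, 12, 13, 16, 17, 20} has 10 elements.
Set B = {2, 4, 6, 12, 13, 16} has 6 elements.
|A × B| = |A| × |B| = 10 × 6 = 60

60


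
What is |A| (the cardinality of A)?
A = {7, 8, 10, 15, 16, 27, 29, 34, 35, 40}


Set A = {7, 8, 10, 15, 16, 27, 29, 34, 35, 40}
Listing elements: 7, 8, 10, 15, 16, 27, 29, 34, 35, 40
Counting: 10 elements
|A| = 10

10


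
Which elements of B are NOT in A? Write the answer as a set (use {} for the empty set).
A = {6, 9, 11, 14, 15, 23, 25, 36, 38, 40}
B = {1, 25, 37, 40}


Set A = {6, 9, 11, 14, 15, 23, 25, 36, 38, 40}
Set B = {1, 25, 37, 40}
Check each element of B against A:
1 ∉ A (include), 25 ∈ A, 37 ∉ A (include), 40 ∈ A
Elements of B not in A: {1, 37}

{1, 37}


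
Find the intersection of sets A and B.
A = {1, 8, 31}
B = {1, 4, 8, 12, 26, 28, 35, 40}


Set A = {1, 8, 31}
Set B = {1, 4, 8, 12, 26, 28, 35, 40}
A ∩ B includes only elements in both sets.
Check each element of A against B:
1 ✓, 8 ✓, 31 ✗
A ∩ B = {1, 8}

{1, 8}


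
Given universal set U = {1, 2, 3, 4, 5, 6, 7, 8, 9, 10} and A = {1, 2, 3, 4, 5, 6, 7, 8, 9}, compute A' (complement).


Universal set U = {1, 2, 3, 4, 5, 6, 7, 8, 9, 10}
Set A = {1, 2, 3, 4, 5, 6, 7, 8, 9}
A' = U \ A = elements in U but not in A
Checking each element of U:
1 (in A, exclude), 2 (in A, exclude), 3 (in A, exclude), 4 (in A, exclude), 5 (in A, exclude), 6 (in A, exclude), 7 (in A, exclude), 8 (in A, exclude), 9 (in A, exclude), 10 (not in A, include)
A' = {10}

{10}


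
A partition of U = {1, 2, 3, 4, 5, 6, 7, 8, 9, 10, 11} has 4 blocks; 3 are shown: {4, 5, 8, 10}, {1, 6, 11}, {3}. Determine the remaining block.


U = {1, 2, 3, 4, 5, 6, 7, 8, 9, 10, 11}
Shown blocks: {4, 5, 8, 10}, {1, 6, 11}, {3}
A partition's blocks are pairwise disjoint and cover U, so the missing block = U \ (union of shown blocks).
Union of shown blocks: {1, 3, 4, 5, 6, 8, 10, 11}
Missing block = U \ (union) = {2, 7, 9}

{2, 7, 9}


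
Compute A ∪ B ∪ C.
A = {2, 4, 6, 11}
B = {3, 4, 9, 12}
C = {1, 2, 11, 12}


Set A = {2, 4, 6, 11}
Set B = {3, 4, 9, 12}
Set C = {1, 2, 11, 12}
First, A ∪ B = {2, 3, 4, 6, 9, 11, 12}
Then, (A ∪ B) ∪ C = {1, 2, 3, 4, 6, 9, 11, 12}

{1, 2, 3, 4, 6, 9, 11, 12}


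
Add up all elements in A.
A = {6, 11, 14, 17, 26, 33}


Set A = {6, 11, 14, 17, 26, 33}
Sum = 6 + 11 + 14 + 17 + 26 + 33 = 107

107


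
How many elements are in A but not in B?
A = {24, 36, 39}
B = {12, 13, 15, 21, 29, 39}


Set A = {24, 36, 39}
Set B = {12, 13, 15, 21, 29, 39}
A \ B = {24, 36}
|A \ B| = 2

2


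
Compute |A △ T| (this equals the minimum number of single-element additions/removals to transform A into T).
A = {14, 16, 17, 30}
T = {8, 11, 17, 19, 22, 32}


Set A = {14, 16, 17, 30}
Set T = {8, 11, 17, 19, 22, 32}
Elements to remove from A (in A, not in T): {14, 16, 30} → 3 removals
Elements to add to A (in T, not in A): {8, 11, 19, 22, 32} → 5 additions
Total edits = 3 + 5 = 8

8


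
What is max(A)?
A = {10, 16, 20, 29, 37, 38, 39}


Set A = {10, 16, 20, 29, 37, 38, 39}
Elements in ascending order: 10, 16, 20, 29, 37, 38, 39
The largest element is 39.

39


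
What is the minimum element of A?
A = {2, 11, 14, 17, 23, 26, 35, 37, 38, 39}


Set A = {2, 11, 14, 17, 23, 26, 35, 37, 38, 39}
Elements in ascending order: 2, 11, 14, 17, 23, 26, 35, 37, 38, 39
The smallest element is 2.

2


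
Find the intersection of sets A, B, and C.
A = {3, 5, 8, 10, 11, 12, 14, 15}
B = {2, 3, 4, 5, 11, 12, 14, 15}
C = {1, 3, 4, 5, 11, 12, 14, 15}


Set A = {3, 5, 8, 10, 11, 12, 14, 15}
Set B = {2, 3, 4, 5, 11, 12, 14, 15}
Set C = {1, 3, 4, 5, 11, 12, 14, 15}
First, A ∩ B = {3, 5, 11, 12, 14, 15}
Then, (A ∩ B) ∩ C = {3, 5, 11, 12, 14, 15}

{3, 5, 11, 12, 14, 15}


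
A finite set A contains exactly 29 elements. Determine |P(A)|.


The set has 29 elements.
The power set contains all possible subsets.
|P(A)| = 2^|A| = 2^29 = 536870912

536870912


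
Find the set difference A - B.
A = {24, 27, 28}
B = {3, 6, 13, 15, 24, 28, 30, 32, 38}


Set A = {24, 27, 28}
Set B = {3, 6, 13, 15, 24, 28, 30, 32, 38}
A \ B includes elements in A that are not in B.
Check each element of A:
24 (in B, remove), 27 (not in B, keep), 28 (in B, remove)
A \ B = {27}

{27}


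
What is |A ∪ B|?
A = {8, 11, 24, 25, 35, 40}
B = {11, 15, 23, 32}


Set A = {8, 11, 24, 25, 35, 40}, |A| = 6
Set B = {11, 15, 23, 32}, |B| = 4
A ∩ B = {11}, |A ∩ B| = 1
|A ∪ B| = |A| + |B| - |A ∩ B| = 6 + 4 - 1 = 9

9


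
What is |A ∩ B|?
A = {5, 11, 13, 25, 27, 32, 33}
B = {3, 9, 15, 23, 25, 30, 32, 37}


Set A = {5, 11, 13, 25, 27, 32, 33}
Set B = {3, 9, 15, 23, 25, 30, 32, 37}
A ∩ B = {25, 32}
|A ∩ B| = 2

2


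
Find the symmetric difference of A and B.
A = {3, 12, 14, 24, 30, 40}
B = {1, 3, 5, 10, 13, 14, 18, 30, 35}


Set A = {3, 12, 14, 24, 30, 40}
Set B = {1, 3, 5, 10, 13, 14, 18, 30, 35}
A △ B = (A \ B) ∪ (B \ A)
Elements in A but not B: {12, 24, 40}
Elements in B but not A: {1, 5, 10, 13, 18, 35}
A △ B = {1, 5, 10, 12, 13, 18, 24, 35, 40}

{1, 5, 10, 12, 13, 18, 24, 35, 40}


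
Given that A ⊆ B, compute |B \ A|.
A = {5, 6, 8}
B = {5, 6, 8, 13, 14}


Set A = {5, 6, 8}, |A| = 3
Set B = {5, 6, 8, 13, 14}, |B| = 5
Since A ⊆ B: B \ A = {13, 14}
|B| - |A| = 5 - 3 = 2

2


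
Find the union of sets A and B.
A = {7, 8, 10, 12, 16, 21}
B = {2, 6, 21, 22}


Set A = {7, 8, 10, 12, 16, 21}
Set B = {2, 6, 21, 22}
A ∪ B includes all elements in either set.
Elements from A: {7, 8, 10, 12, 16, 21}
Elements from B not already included: {2, 6, 22}
A ∪ B = {2, 6, 7, 8, 10, 12, 16, 21, 22}

{2, 6, 7, 8, 10, 12, 16, 21, 22}


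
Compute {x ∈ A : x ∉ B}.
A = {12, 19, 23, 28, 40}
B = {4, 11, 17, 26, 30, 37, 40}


Set A = {12, 19, 23, 28, 40}
Set B = {4, 11, 17, 26, 30, 37, 40}
Check each element of A against B:
12 ∉ B (include), 19 ∉ B (include), 23 ∉ B (include), 28 ∉ B (include), 40 ∈ B
Elements of A not in B: {12, 19, 23, 28}

{12, 19, 23, 28}


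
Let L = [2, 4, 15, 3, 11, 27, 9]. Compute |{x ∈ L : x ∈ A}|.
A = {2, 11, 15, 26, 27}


Set A = {2, 11, 15, 26, 27}
Candidates: [2, 4, 15, 3, 11, 27, 9]
Check each candidate:
2 ∈ A, 4 ∉ A, 15 ∈ A, 3 ∉ A, 11 ∈ A, 27 ∈ A, 9 ∉ A
Count of candidates in A: 4

4


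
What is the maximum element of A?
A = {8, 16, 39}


Set A = {8, 16, 39}
Elements in ascending order: 8, 16, 39
The largest element is 39.

39


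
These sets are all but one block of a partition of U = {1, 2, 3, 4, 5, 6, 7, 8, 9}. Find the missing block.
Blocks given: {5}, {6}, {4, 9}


U = {1, 2, 3, 4, 5, 6, 7, 8, 9}
Shown blocks: {5}, {6}, {4, 9}
A partition's blocks are pairwise disjoint and cover U, so the missing block = U \ (union of shown blocks).
Union of shown blocks: {4, 5, 6, 9}
Missing block = U \ (union) = {1, 2, 3, 7, 8}

{1, 2, 3, 7, 8}


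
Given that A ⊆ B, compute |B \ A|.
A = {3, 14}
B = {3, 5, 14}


Set A = {3, 14}, |A| = 2
Set B = {3, 5, 14}, |B| = 3
Since A ⊆ B: B \ A = {5}
|B| - |A| = 3 - 2 = 1

1


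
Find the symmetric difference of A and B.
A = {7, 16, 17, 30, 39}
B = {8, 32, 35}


Set A = {7, 16, 17, 30, 39}
Set B = {8, 32, 35}
A △ B = (A \ B) ∪ (B \ A)
Elements in A but not B: {7, 16, 17, 30, 39}
Elements in B but not A: {8, 32, 35}
A △ B = {7, 8, 16, 17, 30, 32, 35, 39}

{7, 8, 16, 17, 30, 32, 35, 39}


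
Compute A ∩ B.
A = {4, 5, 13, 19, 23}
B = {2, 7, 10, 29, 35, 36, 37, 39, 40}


Set A = {4, 5, 13, 19, 23}
Set B = {2, 7, 10, 29, 35, 36, 37, 39, 40}
A ∩ B includes only elements in both sets.
Check each element of A against B:
4 ✗, 5 ✗, 13 ✗, 19 ✗, 23 ✗
A ∩ B = {}

{}


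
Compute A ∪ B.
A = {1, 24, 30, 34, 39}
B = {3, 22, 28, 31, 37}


Set A = {1, 24, 30, 34, 39}
Set B = {3, 22, 28, 31, 37}
A ∪ B includes all elements in either set.
Elements from A: {1, 24, 30, 34, 39}
Elements from B not already included: {3, 22, 28, 31, 37}
A ∪ B = {1, 3, 22, 24, 28, 30, 31, 34, 37, 39}

{1, 3, 22, 24, 28, 30, 31, 34, 37, 39}


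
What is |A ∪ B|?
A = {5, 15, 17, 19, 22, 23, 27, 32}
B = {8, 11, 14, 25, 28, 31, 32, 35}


Set A = {5, 15, 17, 19, 22, 23, 27, 32}, |A| = 8
Set B = {8, 11, 14, 25, 28, 31, 32, 35}, |B| = 8
A ∩ B = {32}, |A ∩ B| = 1
|A ∪ B| = |A| + |B| - |A ∩ B| = 8 + 8 - 1 = 15

15


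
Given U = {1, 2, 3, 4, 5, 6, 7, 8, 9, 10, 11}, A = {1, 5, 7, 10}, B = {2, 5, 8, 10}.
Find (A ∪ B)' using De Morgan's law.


U = {1, 2, 3, 4, 5, 6, 7, 8, 9, 10, 11}
A = {1, 5, 7, 10}, B = {2, 5, 8, 10}
A ∪ B = {1, 2, 5, 7, 8, 10}
(A ∪ B)' = U \ (A ∪ B) = {3, 4, 6, 9, 11}
Verification via A' ∩ B': A' = {2, 3, 4, 6, 8, 9, 11}, B' = {1, 3, 4, 6, 7, 9, 11}
A' ∩ B' = {3, 4, 6, 9, 11} ✓

{3, 4, 6, 9, 11}


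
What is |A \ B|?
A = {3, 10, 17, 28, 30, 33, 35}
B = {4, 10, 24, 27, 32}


Set A = {3, 10, 17, 28, 30, 33, 35}
Set B = {4, 10, 24, 27, 32}
A \ B = {3, 17, 28, 30, 33, 35}
|A \ B| = 6

6


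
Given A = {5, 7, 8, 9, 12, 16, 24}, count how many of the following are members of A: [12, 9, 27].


Set A = {5, 7, 8, 9, 12, 16, 24}
Candidates: [12, 9, 27]
Check each candidate:
12 ∈ A, 9 ∈ A, 27 ∉ A
Count of candidates in A: 2

2


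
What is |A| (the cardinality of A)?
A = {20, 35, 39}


Set A = {20, 35, 39}
Listing elements: 20, 35, 39
Counting: 3 elements
|A| = 3

3


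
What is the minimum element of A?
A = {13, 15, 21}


Set A = {13, 15, 21}
Elements in ascending order: 13, 15, 21
The smallest element is 13.

13


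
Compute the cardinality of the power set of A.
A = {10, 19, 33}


Set A = {10, 19, 33}
|A| = 3
The power set P(A) contains all subsets of A.
|P(A)| = 2^|A| = 2^3 = 8

8


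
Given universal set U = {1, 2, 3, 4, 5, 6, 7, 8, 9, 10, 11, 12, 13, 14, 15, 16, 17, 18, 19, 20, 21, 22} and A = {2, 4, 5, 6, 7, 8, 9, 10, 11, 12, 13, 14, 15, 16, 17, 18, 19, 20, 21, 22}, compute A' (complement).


Universal set U = {1, 2, 3, 4, 5, 6, 7, 8, 9, 10, 11, 12, 13, 14, 15, 16, 17, 18, 19, 20, 21, 22}
Set A = {2, 4, 5, 6, 7, 8, 9, 10, 11, 12, 13, 14, 15, 16, 17, 18, 19, 20, 21, 22}
A' = U \ A = elements in U but not in A
Checking each element of U:
1 (not in A, include), 2 (in A, exclude), 3 (not in A, include), 4 (in A, exclude), 5 (in A, exclude), 6 (in A, exclude), 7 (in A, exclude), 8 (in A, exclude), 9 (in A, exclude), 10 (in A, exclude), 11 (in A, exclude), 12 (in A, exclude), 13 (in A, exclude), 14 (in A, exclude), 15 (in A, exclude), 16 (in A, exclude), 17 (in A, exclude), 18 (in A, exclude), 19 (in A, exclude), 20 (in A, exclude), 21 (in A, exclude), 22 (in A, exclude)
A' = {1, 3}

{1, 3}


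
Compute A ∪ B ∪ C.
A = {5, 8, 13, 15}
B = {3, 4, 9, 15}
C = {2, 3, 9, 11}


Set A = {5, 8, 13, 15}
Set B = {3, 4, 9, 15}
Set C = {2, 3, 9, 11}
First, A ∪ B = {3, 4, 5, 8, 9, 13, 15}
Then, (A ∪ B) ∪ C = {2, 3, 4, 5, 8, 9, 11, 13, 15}

{2, 3, 4, 5, 8, 9, 11, 13, 15}


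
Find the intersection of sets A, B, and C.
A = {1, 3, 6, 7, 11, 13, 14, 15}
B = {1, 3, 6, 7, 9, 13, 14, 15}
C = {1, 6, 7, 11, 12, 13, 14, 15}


Set A = {1, 3, 6, 7, 11, 13, 14, 15}
Set B = {1, 3, 6, 7, 9, 13, 14, 15}
Set C = {1, 6, 7, 11, 12, 13, 14, 15}
First, A ∩ B = {1, 3, 6, 7, 13, 14, 15}
Then, (A ∩ B) ∩ C = {1, 6, 7, 13, 14, 15}

{1, 6, 7, 13, 14, 15}


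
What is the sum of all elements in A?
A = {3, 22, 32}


Set A = {3, 22, 32}
Sum = 3 + 22 + 32 = 57

57


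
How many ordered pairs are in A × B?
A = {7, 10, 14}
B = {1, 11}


Set A = {7, 10, 14} has 3 elements.
Set B = {1, 11} has 2 elements.
|A × B| = |A| × |B| = 3 × 2 = 6

6


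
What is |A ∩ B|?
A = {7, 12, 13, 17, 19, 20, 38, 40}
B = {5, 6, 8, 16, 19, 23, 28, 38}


Set A = {7, 12, 13, 17, 19, 20, 38, 40}
Set B = {5, 6, 8, 16, 19, 23, 28, 38}
A ∩ B = {19, 38}
|A ∩ B| = 2

2


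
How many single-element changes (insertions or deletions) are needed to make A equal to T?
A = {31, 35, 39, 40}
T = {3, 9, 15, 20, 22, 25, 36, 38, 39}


Set A = {31, 35, 39, 40}
Set T = {3, 9, 15, 20, 22, 25, 36, 38, 39}
Elements to remove from A (in A, not in T): {31, 35, 40} → 3 removals
Elements to add to A (in T, not in A): {3, 9, 15, 20, 22, 25, 36, 38} → 8 additions
Total edits = 3 + 8 = 11

11


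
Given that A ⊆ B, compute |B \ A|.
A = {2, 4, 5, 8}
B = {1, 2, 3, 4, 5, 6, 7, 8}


Set A = {2, 4, 5, 8}, |A| = 4
Set B = {1, 2, 3, 4, 5, 6, 7, 8}, |B| = 8
Since A ⊆ B: B \ A = {1, 3, 6, 7}
|B| - |A| = 8 - 4 = 4

4


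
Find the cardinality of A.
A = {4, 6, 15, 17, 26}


Set A = {4, 6, 15, 17, 26}
Listing elements: 4, 6, 15, 17, 26
Counting: 5 elements
|A| = 5

5


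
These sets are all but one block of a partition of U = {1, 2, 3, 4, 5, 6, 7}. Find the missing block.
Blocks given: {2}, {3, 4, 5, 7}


U = {1, 2, 3, 4, 5, 6, 7}
Shown blocks: {2}, {3, 4, 5, 7}
A partition's blocks are pairwise disjoint and cover U, so the missing block = U \ (union of shown blocks).
Union of shown blocks: {2, 3, 4, 5, 7}
Missing block = U \ (union) = {1, 6}

{1, 6}
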